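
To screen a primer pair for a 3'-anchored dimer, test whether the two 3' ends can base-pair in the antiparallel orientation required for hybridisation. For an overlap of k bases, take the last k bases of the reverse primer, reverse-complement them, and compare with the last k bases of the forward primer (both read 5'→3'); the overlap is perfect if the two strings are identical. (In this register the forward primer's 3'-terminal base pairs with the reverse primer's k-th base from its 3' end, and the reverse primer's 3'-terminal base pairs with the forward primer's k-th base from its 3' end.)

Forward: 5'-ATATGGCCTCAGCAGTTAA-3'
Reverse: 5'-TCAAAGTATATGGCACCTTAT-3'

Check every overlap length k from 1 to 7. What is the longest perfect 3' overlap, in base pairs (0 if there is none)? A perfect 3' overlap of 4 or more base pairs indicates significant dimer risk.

Longest perfect overlap: 1 complementary base pair; below the dimer-risk threshold (threshold 4).

Last 7 bases (5'→3') — forward …CAGTTAA, reverse …ACCTTAT.
Reverse complement of the reverse primer's last 7 bases: ATAAGGT; its first k bases are the reverse complement of the reverse primer's last k bases, so a perfect k-base overlap needs the forward primer's last k bases to equal them.
Comparing (forward last k vs required): k=1: A vs A ✓; k=2: AA vs AT ✗; k=3: TAA vs ATA ✗; k=4: TTAA vs ATAA ✗; k=5: GTTAA vs ATAAG ✗; k=6: AGTTAA vs ATAAGG ✗; k=7: CAGTTAA vs ATAAGGT ✗.
Only k = 1 is perfect, so the longest perfect 3' overlap is 1.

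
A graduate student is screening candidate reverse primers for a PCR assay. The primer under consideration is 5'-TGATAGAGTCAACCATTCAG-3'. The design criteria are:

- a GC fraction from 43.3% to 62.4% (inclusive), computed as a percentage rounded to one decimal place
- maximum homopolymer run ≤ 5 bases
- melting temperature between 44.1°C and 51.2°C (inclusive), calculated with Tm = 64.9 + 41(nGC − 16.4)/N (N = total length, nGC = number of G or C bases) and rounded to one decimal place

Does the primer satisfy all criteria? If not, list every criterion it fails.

Base counts: A=7, T=5, G=4, C=4 (length 20).
GC content: GC 8/20 = 40.0%, outside 43.3–62.4% ✗
homopolymer run: longest run = 2 ✓
Tm: Tm = 64.9 + 41·(8 − 16.4)/20 = 47.7°C ✓

Fails: GC content.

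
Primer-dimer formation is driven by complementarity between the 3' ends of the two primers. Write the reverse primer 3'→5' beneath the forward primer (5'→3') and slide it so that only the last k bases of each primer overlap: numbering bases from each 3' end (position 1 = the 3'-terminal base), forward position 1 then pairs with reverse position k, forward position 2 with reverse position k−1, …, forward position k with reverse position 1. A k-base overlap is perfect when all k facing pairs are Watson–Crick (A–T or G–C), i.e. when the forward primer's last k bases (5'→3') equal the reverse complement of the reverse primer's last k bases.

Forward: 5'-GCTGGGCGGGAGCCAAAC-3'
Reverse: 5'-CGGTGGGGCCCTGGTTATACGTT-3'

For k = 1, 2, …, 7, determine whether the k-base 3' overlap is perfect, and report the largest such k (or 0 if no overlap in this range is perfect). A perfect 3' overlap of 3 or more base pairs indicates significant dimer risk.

Longest perfect overlap: 3 complementary base pairs; significant dimer risk (threshold 3).

Last 7 bases (5'→3') — forward …GCCAAAC, reverse …ATACGTT.
Reverse complement of the reverse primer's last 7 bases: AACGTAT; its first k bases are the reverse complement of the reverse primer's last k bases, so a perfect k-base overlap needs the forward primer's last k bases to equal them.
Comparing (forward last k vs required): k=1: C vs A ✗; k=2: AC vs AA ✗; k=3: AAC vs AAC ✓; k=4: AAAC vs AACG ✗; k=5: CAAAC vs AACGT ✗; k=6: CCAAAC vs AACGTA ✗; k=7: GCCAAAC vs AACGTAT ✗.
Only k = 3 is perfect, so the longest perfect 3' overlap is 3.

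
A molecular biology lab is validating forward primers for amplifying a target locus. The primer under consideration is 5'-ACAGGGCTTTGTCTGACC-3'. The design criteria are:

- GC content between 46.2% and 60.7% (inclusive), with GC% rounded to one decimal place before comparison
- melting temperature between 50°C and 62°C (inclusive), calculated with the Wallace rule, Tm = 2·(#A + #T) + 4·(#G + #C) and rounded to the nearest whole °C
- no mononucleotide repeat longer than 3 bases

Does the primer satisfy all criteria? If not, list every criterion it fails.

Meets all criteria.

Base counts: A=3, T=5, G=5, C=5 (length 18).
GC content: GC 10/18 = 55.6% ✓
Tm: Tm = 2·8 + 4·10 = 56°C ✓
homopolymer run: longest run = 3 ✓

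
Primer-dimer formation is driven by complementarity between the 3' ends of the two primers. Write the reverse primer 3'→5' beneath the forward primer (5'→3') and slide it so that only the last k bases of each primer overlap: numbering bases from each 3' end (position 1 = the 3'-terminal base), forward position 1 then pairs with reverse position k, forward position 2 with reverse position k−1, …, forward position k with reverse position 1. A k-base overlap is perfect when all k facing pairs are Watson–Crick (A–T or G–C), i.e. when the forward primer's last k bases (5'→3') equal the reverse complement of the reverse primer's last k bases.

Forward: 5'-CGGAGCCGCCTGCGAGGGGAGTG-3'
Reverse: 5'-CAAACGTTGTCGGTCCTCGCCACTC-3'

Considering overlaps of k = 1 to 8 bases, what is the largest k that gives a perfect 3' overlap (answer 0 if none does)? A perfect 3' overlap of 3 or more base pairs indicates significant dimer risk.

Longest perfect overlap: 5 complementary base pairs; significant dimer risk (threshold 3).

Last 8 bases (5'→3') — forward …GGGGAGTG, reverse …CGCCACTC.
Reverse complement of the reverse primer's last 8 bases: GAGTGGCG; its first k bases are the reverse complement of the reverse primer's last k bases, so a perfect k-base overlap needs the forward primer's last k bases to equal them.
Comparing (forward last k vs required): k=1: G vs G ✓; k=2: TG vs GA ✗; k=3: GTG vs GAG ✗; k=4: AGTG vs GAGT ✗; k=5: GAGTG vs GAGTG ✓; k=6: GGAGTG vs GAGTGG ✗; k=7: GGGAGTG vs GAGTGGC ✗; k=8: GGGGAGTG vs GAGTGGCG ✗.
Perfect overlaps at k = 1, 5; the largest is 5.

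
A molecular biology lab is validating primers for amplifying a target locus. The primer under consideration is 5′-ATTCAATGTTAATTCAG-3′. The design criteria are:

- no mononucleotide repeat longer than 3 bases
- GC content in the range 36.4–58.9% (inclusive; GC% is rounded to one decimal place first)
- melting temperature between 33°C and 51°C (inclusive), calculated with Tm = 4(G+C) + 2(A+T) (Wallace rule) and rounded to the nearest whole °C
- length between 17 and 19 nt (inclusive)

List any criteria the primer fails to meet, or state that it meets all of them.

Fails: GC content.

Base counts: A=6, T=7, G=2, C=2 (length 17).
homopolymer run: longest run = 2 ✓
GC content: GC 4/17 = 23.5%, outside 36.4–58.9% ✗
Tm: Tm = 2·13 + 4·4 = 42°C ✓
length: length 17 ✓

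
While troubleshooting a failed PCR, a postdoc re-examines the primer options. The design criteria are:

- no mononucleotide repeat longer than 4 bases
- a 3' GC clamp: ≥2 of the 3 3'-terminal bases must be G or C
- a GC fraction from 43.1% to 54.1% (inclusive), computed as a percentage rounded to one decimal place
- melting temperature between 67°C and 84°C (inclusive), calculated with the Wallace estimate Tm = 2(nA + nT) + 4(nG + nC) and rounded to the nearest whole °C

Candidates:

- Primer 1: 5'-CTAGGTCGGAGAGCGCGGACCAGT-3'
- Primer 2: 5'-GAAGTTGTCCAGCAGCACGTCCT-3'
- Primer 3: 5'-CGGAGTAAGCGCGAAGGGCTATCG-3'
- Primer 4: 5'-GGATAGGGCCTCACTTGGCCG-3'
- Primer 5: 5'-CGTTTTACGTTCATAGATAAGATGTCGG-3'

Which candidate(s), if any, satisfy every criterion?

Primer 1 (24 nt, A=5 T=3 G=10 C=6): longest run = 2 ✓; 3' end AGT has 1 G/C, need ≥2 ✗; GC 16/24 = 66.7%, outside 43.1–54.1% ✗; Tm = 2·8 + 4·16 = 80°C ✓ — fails.
Primer 2 (23 nt, A=5 T=5 G=6 C=7): longest run = 2 ✓; 3' end CCT has 2 G/C ✓; GC 13/23 = 56.5%, outside 43.1–54.1% ✗; Tm = 2·10 + 4·13 = 72°C ✓ — fails.
Primer 3 (24 nt, A=6 T=3 G=10 C=5): longest run = 3 ✓; 3' end TCG has 2 G/C ✓; GC 15/24 = 62.5%, outside 43.1–54.1% ✗; Tm = 2·9 + 4·15 = 78°C ✓ — fails.
Primer 4 (21 nt, A=3 T=4 G=8 C=6): longest run = 3 ✓; 3' end CCG has 3 G/C ✓; GC 14/21 = 66.7%, outside 43.1–54.1% ✗; Tm = 2·7 + 4·14 = 70°C ✓ — fails.
Primer 5 (28 nt, A=7 T=10 G=7 C=4): longest run = 4 ✓; 3' end CGG has 3 G/C ✓; GC 11/28 = 39.3%, outside 43.1–54.1% ✗; Tm = 2·17 + 4·11 = 78°C ✓ — fails.

None of the candidates satisfy all criteria.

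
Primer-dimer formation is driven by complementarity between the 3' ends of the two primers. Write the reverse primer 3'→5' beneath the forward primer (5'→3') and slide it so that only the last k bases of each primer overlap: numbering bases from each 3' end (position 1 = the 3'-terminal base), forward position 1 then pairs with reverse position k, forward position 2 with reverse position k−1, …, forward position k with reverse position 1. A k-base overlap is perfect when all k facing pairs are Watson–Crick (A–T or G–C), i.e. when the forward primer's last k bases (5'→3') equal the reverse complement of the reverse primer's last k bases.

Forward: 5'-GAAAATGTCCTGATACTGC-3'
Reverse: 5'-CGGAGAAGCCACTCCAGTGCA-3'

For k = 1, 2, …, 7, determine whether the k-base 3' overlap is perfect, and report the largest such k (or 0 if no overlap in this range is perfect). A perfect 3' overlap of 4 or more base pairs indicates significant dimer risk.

Last 7 bases (5'→3') — forward …ATACTGC, reverse …CAGTGCA.
Reverse complement of the reverse primer's last 7 bases: TGCACTG; its first k bases are the reverse complement of the reverse primer's last k bases, so a perfect k-base overlap needs the forward primer's last k bases to equal them.
Comparing (forward last k vs required): k=1: C vs T ✗; k=2: GC vs TG ✗; k=3: TGC vs TGC ✓; k=4: CTGC vs TGCA ✗; k=5: ACTGC vs TGCAC ✗; k=6: TACTGC vs TGCACT ✗; k=7: ATACTGC vs TGCACTG ✗.
Only k = 3 is perfect, so the longest perfect 3' overlap is 3.

Longest perfect overlap: 3 complementary base pairs; below the dimer-risk threshold (threshold 4).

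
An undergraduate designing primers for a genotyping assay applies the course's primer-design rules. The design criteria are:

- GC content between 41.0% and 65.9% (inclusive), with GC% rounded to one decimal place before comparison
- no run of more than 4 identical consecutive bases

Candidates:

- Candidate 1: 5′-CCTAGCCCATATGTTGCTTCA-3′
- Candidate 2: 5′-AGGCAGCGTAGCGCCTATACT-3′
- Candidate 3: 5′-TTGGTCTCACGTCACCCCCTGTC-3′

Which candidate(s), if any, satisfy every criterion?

Candidate 1 and Candidate 2.

Candidate 1 (21 nt, A=4 T=7 G=3 C=7): GC 10/21 = 47.6% ✓; longest run = 3 ✓ — passes.
Candidate 2 (21 nt, A=5 T=4 G=6 C=6): GC 12/21 = 57.1% ✓; longest run = 2 ✓ — passes.
Candidate 3 (23 nt, A=2 T=7 G=4 C=10): GC 14/23 = 60.9% ✓; longest run = 5, exceeds 4 ✗ — fails.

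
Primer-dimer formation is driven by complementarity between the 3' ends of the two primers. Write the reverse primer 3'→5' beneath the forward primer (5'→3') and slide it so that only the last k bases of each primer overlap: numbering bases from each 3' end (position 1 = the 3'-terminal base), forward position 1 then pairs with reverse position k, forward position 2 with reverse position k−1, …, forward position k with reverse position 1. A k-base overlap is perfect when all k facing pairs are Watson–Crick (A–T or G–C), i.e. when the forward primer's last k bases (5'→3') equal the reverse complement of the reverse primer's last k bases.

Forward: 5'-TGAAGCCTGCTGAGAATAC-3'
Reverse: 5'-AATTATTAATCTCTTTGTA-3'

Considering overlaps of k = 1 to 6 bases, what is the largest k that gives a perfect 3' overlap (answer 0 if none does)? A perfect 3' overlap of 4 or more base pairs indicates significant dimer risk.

Longest perfect overlap: 3 complementary base pairs; below the dimer-risk threshold (threshold 4).

Last 6 bases (5'→3') — forward …GAATAC, reverse …TTTGTA.
Reverse complement of the reverse primer's last 6 bases: TACAAA; its first k bases are the reverse complement of the reverse primer's last k bases, so a perfect k-base overlap needs the forward primer's last k bases to equal them.
Comparing (forward last k vs required): k=1: C vs T ✗; k=2: AC vs TA ✗; k=3: TAC vs TAC ✓; k=4: ATAC vs TACA ✗; k=5: AATAC vs TACAA ✗; k=6: GAATAC vs TACAAA ✗.
Only k = 3 is perfect, so the longest perfect 3' overlap is 3.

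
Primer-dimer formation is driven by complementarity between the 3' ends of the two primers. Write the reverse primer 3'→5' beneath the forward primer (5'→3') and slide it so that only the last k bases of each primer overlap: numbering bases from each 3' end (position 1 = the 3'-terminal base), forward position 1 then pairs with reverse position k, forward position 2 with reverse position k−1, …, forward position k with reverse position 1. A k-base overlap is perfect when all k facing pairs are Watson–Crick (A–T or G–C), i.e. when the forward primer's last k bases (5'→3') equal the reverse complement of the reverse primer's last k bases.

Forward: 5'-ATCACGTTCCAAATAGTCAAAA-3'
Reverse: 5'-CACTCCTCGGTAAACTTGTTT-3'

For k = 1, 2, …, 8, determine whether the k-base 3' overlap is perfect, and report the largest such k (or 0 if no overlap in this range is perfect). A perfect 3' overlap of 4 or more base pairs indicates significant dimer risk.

Last 8 bases (5'→3') — forward …AGTCAAAA, reverse …ACTTGTTT.
Reverse complement of the reverse primer's last 8 bases: AAACAAGT; its first k bases are the reverse complement of the reverse primer's last k bases, so a perfect k-base overlap needs the forward primer's last k bases to equal them.
Comparing (forward last k vs required): k=1: A vs A ✓; k=2: AA vs AA ✓; k=3: AAA vs AAA ✓; k=4: AAAA vs AAAC ✗; k=5: CAAAA vs AAACA ✗; k=6: TCAAAA vs AAACAA ✗; k=7: GTCAAAA vs AAACAAG ✗; k=8: AGTCAAAA vs AAACAAGT ✗.
Perfect overlaps at k = 1, 2, 3; the largest is 3.

Longest perfect overlap: 3 complementary base pairs; below the dimer-risk threshold (threshold 4).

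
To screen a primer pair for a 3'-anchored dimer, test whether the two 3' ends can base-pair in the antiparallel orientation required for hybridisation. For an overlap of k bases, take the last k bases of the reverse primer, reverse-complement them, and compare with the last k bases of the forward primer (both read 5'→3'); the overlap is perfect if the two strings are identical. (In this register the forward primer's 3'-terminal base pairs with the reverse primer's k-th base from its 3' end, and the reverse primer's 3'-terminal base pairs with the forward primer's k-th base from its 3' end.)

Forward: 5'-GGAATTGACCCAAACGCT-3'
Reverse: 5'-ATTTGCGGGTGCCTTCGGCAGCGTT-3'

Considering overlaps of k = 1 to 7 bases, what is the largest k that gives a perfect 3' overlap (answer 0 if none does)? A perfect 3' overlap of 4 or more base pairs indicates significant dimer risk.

Last 7 bases (5'→3') — forward …AAACGCT, reverse …CAGCGTT.
Reverse complement of the reverse primer's last 7 bases: AACGCTG; its first k bases are the reverse complement of the reverse primer's last k bases, so a perfect k-base overlap needs the forward primer's last k bases to equal them.
Comparing (forward last k vs required): k=1: T vs A ✗; k=2: CT vs AA ✗; k=3: GCT vs AAC ✗; k=4: CGCT vs AACG ✗; k=5: ACGCT vs AACGC ✗; k=6: AACGCT vs AACGCT ✓; k=7: AAACGCT vs AACGCTG ✗.
Only k = 6 is perfect, so the longest perfect 3' overlap is 6.

Longest perfect overlap: 6 complementary base pairs; significant dimer risk (threshold 4).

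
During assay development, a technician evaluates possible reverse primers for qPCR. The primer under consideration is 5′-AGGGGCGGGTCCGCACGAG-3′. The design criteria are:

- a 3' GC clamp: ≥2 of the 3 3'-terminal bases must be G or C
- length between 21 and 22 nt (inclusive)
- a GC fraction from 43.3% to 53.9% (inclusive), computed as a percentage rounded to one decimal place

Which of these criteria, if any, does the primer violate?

Fails: length, GC content.

Base counts: A=3, T=1, G=10, C=5 (length 19).
GC clamp: 3' end GAG has 2 G/C ✓
length: length 19, outside 21–22 ✗
GC content: GC 15/19 = 78.9%, outside 43.3–53.9% ✗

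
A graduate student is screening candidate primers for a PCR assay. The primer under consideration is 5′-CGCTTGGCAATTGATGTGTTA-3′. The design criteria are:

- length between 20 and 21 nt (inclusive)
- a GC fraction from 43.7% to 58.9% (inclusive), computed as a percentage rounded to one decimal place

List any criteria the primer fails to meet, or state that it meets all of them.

Fails: GC content.

Base counts: A=4, T=8, G=6, C=3 (length 21).
length: length 21 ✓
GC content: GC 9/21 = 42.9%, outside 43.7–58.9% ✗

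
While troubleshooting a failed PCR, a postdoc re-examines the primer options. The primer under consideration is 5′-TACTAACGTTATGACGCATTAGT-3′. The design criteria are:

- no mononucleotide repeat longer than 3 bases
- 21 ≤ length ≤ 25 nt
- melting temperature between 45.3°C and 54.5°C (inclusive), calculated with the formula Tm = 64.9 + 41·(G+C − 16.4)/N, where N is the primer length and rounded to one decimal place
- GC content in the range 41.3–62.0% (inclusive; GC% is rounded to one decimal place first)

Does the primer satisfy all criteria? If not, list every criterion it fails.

Base counts: A=7, T=8, G=4, C=4 (length 23).
homopolymer run: longest run = 2 ✓
length: length 23 ✓
Tm: Tm = 64.9 + 41·(8 − 16.4)/23 = 49.9°C ✓
GC content: GC 8/23 = 34.8%, outside 41.3–62.0% ✗

Fails: GC content.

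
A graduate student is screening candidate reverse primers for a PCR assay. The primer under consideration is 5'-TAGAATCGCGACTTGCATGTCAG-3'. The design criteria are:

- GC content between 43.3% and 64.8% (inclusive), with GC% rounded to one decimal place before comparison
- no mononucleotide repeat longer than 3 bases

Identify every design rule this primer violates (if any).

Base counts: A=6, T=6, G=6, C=5 (length 23).
GC content: GC 11/23 = 47.8% ✓
homopolymer run: longest run = 2 ✓

Meets all criteria.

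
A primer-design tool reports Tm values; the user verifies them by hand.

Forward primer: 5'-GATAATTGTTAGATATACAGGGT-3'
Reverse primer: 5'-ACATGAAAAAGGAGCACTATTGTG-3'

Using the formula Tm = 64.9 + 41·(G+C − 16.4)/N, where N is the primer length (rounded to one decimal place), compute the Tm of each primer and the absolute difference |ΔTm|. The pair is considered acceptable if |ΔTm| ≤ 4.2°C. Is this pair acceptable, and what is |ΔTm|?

Forward: G+C = 7, N = 23 → Tm = 64.9 + 41·(7 − 16.4)/23 = 48.1°C.
Reverse: G+C = 9, N = 24 → Tm = 64.9 + 41·(9 − 16.4)/24 = 52.3°C.
|ΔTm| = |48.1 − 52.3| = 4.2°C, ≤ 4.2°C.

|ΔTm| = 4.2°C; the pair is acceptable.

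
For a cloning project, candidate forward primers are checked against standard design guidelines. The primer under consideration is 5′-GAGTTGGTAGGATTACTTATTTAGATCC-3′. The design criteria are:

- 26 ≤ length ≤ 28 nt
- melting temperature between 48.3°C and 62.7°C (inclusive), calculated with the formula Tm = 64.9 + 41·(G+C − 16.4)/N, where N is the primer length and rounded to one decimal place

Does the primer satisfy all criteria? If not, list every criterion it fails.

Meets all criteria.

Base counts: A=7, T=11, G=7, C=3 (length 28).
length: length 28 ✓
Tm: Tm = 64.9 + 41·(10 − 16.4)/28 = 55.5°C ✓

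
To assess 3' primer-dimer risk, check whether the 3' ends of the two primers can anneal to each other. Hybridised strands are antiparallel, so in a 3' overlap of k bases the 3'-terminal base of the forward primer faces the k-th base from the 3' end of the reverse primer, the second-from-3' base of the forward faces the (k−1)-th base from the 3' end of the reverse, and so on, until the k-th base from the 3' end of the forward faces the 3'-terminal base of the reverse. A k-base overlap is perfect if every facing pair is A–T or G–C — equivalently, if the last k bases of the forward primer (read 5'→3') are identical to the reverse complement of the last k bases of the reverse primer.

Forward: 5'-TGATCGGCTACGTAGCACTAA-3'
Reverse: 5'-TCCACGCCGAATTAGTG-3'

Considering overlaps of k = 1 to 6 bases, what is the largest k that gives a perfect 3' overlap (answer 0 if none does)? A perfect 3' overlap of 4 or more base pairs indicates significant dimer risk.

Longest perfect overlap: 6 complementary base pairs; significant dimer risk (threshold 4).

Last 6 bases (5'→3') — forward …CACTAA, reverse …TTAGTG.
Reverse complement of the reverse primer's last 6 bases: CACTAA; its first k bases are the reverse complement of the reverse primer's last k bases, so a perfect k-base overlap needs the forward primer's last k bases to equal them.
Comparing (forward last k vs required): k=1: A vs C ✗; k=2: AA vs CA ✗; k=3: TAA vs CAC ✗; k=4: CTAA vs CACT ✗; k=5: ACTAA vs CACTA ✗; k=6: CACTAA vs CACTAA ✓.
Only k = 6 is perfect, so the longest perfect 3' overlap is 6.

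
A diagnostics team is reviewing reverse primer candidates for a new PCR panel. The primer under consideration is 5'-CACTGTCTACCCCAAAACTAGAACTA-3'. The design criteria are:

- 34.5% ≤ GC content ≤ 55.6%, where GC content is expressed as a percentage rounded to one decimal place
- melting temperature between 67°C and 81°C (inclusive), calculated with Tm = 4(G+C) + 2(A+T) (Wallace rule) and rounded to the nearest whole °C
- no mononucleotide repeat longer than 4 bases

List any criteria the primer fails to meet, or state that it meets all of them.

Base counts: A=10, T=5, G=2, C=9 (length 26).
GC content: GC 11/26 = 42.3% ✓
Tm: Tm = 2·15 + 4·11 = 74°C ✓
homopolymer run: longest run = 4 ✓

Meets all criteria.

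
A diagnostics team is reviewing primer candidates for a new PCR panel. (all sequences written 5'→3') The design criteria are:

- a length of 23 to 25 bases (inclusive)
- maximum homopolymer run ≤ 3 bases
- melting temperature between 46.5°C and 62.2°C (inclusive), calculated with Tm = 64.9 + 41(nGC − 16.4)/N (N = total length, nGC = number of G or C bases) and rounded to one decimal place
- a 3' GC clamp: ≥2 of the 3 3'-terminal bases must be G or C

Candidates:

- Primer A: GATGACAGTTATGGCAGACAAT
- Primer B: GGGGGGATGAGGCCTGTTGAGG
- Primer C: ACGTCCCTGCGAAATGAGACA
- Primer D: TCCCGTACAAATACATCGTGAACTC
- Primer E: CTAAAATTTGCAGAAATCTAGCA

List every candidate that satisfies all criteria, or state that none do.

Primer A (22 nt, A=8 T=5 G=6 C=3): length 22, outside 23–25 ✗; longest run = 2 ✓; Tm = 64.9 + 41·(9 − 16.4)/22 = 51.1°C ✓; 3' end AAT has 0 G/C, need ≥2 ✗ — fails.
Primer B (22 nt, A=3 T=4 G=13 C=2): length 22, outside 23–25 ✗; longest run = 6, exceeds 3 ✗; Tm = 64.9 + 41·(15 − 16.4)/22 = 62.3°C, outside 46.5–62.2°C ✗; 3' end AGG has 2 G/C ✓ — fails.
Primer C (21 nt, A=7 T=3 G=5 C=6): length 21, outside 23–25 ✗; longest run = 3 ✓; Tm = 64.9 + 41·(11 − 16.4)/21 = 54.4°C ✓; 3' end ACA has 1 G/C, need ≥2 ✗ — fails.
Primer D (25 nt, A=8 T=6 G=3 C=8): length 25 ✓; longest run = 3 ✓; Tm = 64.9 + 41·(11 − 16.4)/25 = 56.0°C ✓; 3' end CTC has 2 G/C ✓ — passes.
Primer E (23 nt, A=10 T=6 G=3 C=4): length 23 ✓; longest run = 4, exceeds 3 ✗; Tm = 64.9 + 41·(7 − 16.4)/23 = 48.1°C ✓; 3' end GCA has 2 G/C ✓ — fails.

Primer D only.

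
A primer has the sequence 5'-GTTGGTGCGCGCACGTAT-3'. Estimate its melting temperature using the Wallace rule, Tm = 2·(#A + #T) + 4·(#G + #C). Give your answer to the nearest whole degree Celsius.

58°C

Base counts: A=2, T=5, G=7, C=4 (length 18).
Tm = 2·(2+5) + 4·(7+4) = 2·7 + 4·11 = 14 + 44 = 58°C.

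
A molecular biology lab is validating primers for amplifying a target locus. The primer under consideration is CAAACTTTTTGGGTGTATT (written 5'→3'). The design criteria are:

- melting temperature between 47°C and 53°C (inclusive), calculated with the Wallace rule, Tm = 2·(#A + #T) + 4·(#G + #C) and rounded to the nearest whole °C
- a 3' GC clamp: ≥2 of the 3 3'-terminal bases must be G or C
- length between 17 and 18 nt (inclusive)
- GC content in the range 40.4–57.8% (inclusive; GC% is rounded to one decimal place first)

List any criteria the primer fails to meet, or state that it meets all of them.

Base counts: A=4, T=9, G=4, C=2 (length 19).
Tm: Tm = 2·13 + 4·6 = 50°C ✓
GC clamp: 3' end ATT has 0 G/C, need ≥2 ✗
length: length 19, outside 17–18 ✗
GC content: GC 6/19 = 31.6%, outside 40.4–57.8% ✗

Fails: GC clamp, length, GC content.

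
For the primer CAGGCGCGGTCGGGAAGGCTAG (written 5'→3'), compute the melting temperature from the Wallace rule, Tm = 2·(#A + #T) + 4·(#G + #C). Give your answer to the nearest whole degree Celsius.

76°C

Base counts: A=4, T=2, G=11, C=5 (length 22).
Tm = 2·(4+2) + 4·(11+5) = 2·6 + 4·16 = 12 + 64 = 76°C.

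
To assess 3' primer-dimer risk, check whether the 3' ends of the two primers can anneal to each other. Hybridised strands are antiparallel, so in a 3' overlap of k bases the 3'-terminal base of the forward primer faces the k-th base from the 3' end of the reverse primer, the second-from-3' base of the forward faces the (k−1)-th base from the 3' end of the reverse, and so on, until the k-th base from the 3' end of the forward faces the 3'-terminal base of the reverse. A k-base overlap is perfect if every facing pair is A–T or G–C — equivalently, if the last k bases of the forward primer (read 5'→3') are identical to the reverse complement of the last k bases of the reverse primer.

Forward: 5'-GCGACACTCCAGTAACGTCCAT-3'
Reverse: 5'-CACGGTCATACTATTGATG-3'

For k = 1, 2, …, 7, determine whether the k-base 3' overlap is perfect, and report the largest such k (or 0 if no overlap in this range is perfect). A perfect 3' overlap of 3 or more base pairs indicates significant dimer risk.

Longest perfect overlap: 3 complementary base pairs; significant dimer risk (threshold 3).

Last 7 bases (5'→3') — forward …CGTCCAT, reverse …ATTGATG.
Reverse complement of the reverse primer's last 7 bases: CATCAAT; its first k bases are the reverse complement of the reverse primer's last k bases, so a perfect k-base overlap needs the forward primer's last k bases to equal them.
Comparing (forward last k vs required): k=1: T vs C ✗; k=2: AT vs CA ✗; k=3: CAT vs CAT ✓; k=4: CCAT vs CATC ✗; k=5: TCCAT vs CATCA ✗; k=6: GTCCAT vs CATCAA ✗; k=7: CGTCCAT vs CATCAAT ✗.
Only k = 3 is perfect, so the longest perfect 3' overlap is 3.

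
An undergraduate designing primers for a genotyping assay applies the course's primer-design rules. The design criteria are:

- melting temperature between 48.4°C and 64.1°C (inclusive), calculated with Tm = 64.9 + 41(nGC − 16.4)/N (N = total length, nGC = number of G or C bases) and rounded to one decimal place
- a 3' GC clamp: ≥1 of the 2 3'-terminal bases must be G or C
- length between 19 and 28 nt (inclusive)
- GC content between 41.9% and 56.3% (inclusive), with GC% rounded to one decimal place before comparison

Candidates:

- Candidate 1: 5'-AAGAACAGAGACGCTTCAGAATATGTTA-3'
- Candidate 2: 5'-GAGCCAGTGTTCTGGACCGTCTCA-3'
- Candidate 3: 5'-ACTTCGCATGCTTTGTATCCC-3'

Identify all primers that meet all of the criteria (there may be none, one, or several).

Candidate 1 (28 nt, A=12 T=6 G=6 C=4): Tm = 64.9 + 41·(10 − 16.4)/28 = 55.5°C ✓; 3' end TA has 0 G/C, need ≥1 ✗; length 28 ✓; GC 10/28 = 35.7%, outside 41.9–56.3% ✗ — fails.
Candidate 2 (24 nt, A=4 T=6 G=7 C=7): Tm = 64.9 + 41·(14 − 16.4)/24 = 60.8°C ✓; 3' end CA has 1 G/C ✓; length 24 ✓; GC 14/24 = 58.3%, outside 41.9–56.3% ✗ — fails.
Candidate 3 (21 nt, A=3 T=8 G=3 C=7): Tm = 64.9 + 41·(10 − 16.4)/21 = 52.4°C ✓; 3' end CC has 2 G/C ✓; length 21 ✓; GC 10/21 = 47.6% ✓ — passes.

Candidate 3 only.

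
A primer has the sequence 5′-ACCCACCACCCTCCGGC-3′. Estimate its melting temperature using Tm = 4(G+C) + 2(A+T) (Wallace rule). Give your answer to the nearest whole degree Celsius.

Base counts: A=3, T=1, G=2, C=11 (length 17).
Tm = 2·(3+1) + 4·(2+11) = 2·4 + 4·13 = 8 + 52 = 60°C.

60°C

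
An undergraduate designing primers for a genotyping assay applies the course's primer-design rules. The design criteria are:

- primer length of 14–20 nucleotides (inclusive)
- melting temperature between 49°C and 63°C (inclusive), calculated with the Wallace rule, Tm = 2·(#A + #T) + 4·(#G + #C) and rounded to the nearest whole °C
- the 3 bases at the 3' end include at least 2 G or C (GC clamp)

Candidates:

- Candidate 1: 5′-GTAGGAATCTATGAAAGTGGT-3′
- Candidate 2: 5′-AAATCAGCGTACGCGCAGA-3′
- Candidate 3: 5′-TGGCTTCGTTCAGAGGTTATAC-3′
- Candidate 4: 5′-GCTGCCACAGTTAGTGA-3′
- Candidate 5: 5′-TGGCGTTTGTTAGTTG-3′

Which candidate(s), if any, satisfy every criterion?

None of the candidates satisfy all criteria.

Candidate 1 (21 nt, A=7 T=6 G=7 C=1): length 21, outside 14–20 ✗; Tm = 2·13 + 4·8 = 58°C ✓; 3' end GGT has 2 G/C ✓ — fails.
Candidate 2 (19 nt, A=7 T=2 G=5 C=5): length 19 ✓; Tm = 2·9 + 4·10 = 58°C ✓; 3' end AGA has 1 G/C, need ≥2 ✗ — fails.
Candidate 3 (22 nt, A=4 T=8 G=6 C=4): length 22, outside 14–20 ✗; Tm = 2·12 + 4·10 = 64°C, outside 49–63°C ✗; 3' end TAC has 1 G/C, need ≥2 ✗ — fails.
Candidate 4 (17 nt, A=4 T=4 G=5 C=4): length 17 ✓; Tm = 2·8 + 4·9 = 52°C ✓; 3' end TGA has 1 G/C, need ≥2 ✗ — fails.
Candidate 5 (16 nt, A=1 T=8 G=6 C=1): length 16 ✓; Tm = 2·9 + 4·7 = 46°C, outside 49–63°C ✗; 3' end TTG has 1 G/C, need ≥2 ✗ — fails.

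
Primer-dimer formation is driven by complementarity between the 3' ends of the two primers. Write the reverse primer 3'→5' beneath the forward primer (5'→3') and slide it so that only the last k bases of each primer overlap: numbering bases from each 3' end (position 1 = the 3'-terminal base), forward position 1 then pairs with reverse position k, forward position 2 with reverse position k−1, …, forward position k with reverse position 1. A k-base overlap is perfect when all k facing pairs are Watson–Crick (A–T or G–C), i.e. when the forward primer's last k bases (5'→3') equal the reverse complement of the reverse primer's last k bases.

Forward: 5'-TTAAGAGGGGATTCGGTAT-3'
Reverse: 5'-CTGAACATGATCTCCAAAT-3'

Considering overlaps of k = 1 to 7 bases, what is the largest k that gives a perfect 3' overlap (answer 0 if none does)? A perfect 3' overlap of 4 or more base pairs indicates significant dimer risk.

Longest perfect overlap: 2 complementary base pairs; below the dimer-risk threshold (threshold 4).

Last 7 bases (5'→3') — forward …TCGGTAT, reverse …TCCAAAT.
Reverse complement of the reverse primer's last 7 bases: ATTTGGA; its first k bases are the reverse complement of the reverse primer's last k bases, so a perfect k-base overlap needs the forward primer's last k bases to equal them.
Comparing (forward last k vs required): k=1: T vs A ✗; k=2: AT vs AT ✓; k=3: TAT vs ATT ✗; k=4: GTAT vs ATTT ✗; k=5: GGTAT vs ATTTG ✗; k=6: CGGTAT vs ATTTGG ✗; k=7: TCGGTAT vs ATTTGGA ✗.
Only k = 2 is perfect, so the longest perfect 3' overlap is 2.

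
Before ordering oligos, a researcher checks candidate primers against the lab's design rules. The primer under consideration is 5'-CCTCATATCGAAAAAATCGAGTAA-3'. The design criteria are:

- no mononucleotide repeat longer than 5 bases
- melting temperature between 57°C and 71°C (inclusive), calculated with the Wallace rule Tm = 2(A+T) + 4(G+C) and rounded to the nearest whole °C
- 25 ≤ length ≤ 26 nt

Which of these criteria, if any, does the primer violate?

Fails: homopolymer run, length.

Base counts: A=11, T=5, G=3, C=5 (length 24).
homopolymer run: longest run = 6, exceeds 5 ✗
Tm: Tm = 2·16 + 4·8 = 64°C ✓
length: length 24, outside 25–26 ✗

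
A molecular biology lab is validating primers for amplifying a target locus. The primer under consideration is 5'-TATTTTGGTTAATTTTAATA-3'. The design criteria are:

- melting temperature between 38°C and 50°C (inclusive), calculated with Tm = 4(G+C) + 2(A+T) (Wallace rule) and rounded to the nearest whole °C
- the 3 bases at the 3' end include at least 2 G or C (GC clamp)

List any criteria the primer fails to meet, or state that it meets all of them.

Base counts: A=6, T=12, G=2, C=0 (length 20).
Tm: Tm = 2·18 + 4·2 = 44°C ✓
GC clamp: 3' end ATA has 0 G/C, need ≥2 ✗

Fails: GC clamp.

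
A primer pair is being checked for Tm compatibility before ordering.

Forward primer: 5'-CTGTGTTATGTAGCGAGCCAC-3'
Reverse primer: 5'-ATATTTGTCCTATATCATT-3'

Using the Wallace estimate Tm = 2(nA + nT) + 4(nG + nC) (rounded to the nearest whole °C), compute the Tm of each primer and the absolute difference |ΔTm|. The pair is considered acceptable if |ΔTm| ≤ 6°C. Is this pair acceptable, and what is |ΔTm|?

Forward: A=4 T=6 G=6 C=5 → Tm = 2·10 + 4·11 = 64°C.
Reverse: A=5 T=10 G=1 C=3 → Tm = 2·15 + 4·4 = 46°C.
|ΔTm| = |64 − 46| = 18°C, > 6°C.

|ΔTm| = 18°C; the pair is not acceptable.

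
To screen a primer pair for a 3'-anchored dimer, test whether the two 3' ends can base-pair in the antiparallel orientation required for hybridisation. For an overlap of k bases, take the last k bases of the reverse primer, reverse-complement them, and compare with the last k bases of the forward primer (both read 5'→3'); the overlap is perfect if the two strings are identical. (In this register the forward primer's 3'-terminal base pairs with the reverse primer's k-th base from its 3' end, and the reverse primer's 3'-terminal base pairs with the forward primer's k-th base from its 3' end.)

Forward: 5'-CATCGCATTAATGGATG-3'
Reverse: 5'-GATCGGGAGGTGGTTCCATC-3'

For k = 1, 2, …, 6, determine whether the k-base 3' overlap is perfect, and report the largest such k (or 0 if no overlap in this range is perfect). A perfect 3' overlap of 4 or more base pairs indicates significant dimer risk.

Last 6 bases (5'→3') — forward …TGGATG, reverse …TCCATC.
Reverse complement of the reverse primer's last 6 bases: GATGGA; its first k bases are the reverse complement of the reverse primer's last k bases, so a perfect k-base overlap needs the forward primer's last k bases to equal them.
Comparing (forward last k vs required): k=1: G vs G ✓; k=2: TG vs GA ✗; k=3: ATG vs GAT ✗; k=4: GATG vs GATG ✓; k=5: GGATG vs GATGG ✗; k=6: TGGATG vs GATGGA ✗.
Perfect overlaps at k = 1, 4; the largest is 4.

Longest perfect overlap: 4 complementary base pairs; significant dimer risk (threshold 4).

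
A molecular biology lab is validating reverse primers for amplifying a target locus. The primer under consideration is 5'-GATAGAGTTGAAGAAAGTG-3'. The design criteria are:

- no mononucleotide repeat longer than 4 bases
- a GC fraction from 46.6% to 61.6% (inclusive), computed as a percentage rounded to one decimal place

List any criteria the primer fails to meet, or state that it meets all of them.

Fails: GC content.

Base counts: A=8, T=4, G=7, C=0 (length 19).
homopolymer run: longest run = 3 ✓
GC content: GC 7/19 = 36.8%, outside 46.6–61.6% ✗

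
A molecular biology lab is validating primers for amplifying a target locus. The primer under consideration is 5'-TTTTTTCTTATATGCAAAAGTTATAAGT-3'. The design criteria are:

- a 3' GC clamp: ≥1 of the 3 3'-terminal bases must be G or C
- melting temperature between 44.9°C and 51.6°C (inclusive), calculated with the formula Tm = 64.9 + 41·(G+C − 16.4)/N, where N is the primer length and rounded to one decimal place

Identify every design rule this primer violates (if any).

Base counts: A=9, T=14, G=3, C=2 (length 28).
GC clamp: 3' end AGT has 1 G/C ✓
Tm: Tm = 64.9 + 41·(5 − 16.4)/28 = 48.2°C ✓

Meets all criteria.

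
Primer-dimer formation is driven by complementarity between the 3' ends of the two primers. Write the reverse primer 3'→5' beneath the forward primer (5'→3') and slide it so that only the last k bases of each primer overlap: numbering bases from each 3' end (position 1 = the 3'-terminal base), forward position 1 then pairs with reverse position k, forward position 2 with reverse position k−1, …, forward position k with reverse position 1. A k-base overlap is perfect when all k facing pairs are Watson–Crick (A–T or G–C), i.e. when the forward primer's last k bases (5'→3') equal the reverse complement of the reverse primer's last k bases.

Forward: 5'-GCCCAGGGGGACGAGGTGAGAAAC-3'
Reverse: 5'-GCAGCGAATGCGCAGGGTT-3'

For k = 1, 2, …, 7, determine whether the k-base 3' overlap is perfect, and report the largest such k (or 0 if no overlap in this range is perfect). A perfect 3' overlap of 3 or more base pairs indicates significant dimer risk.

Longest perfect overlap: 3 complementary base pairs; significant dimer risk (threshold 3).

Last 7 bases (5'→3') — forward …GAGAAAC, reverse …CAGGGTT.
Reverse complement of the reverse primer's last 7 bases: AACCCTG; its first k bases are the reverse complement of the reverse primer's last k bases, so a perfect k-base overlap needs the forward primer's last k bases to equal them.
Comparing (forward last k vs required): k=1: C vs A ✗; k=2: AC vs AA ✗; k=3: AAC vs AAC ✓; k=4: AAAC vs AACC ✗; k=5: GAAAC vs AACCC ✗; k=6: AGAAAC vs AACCCT ✗; k=7: GAGAAAC vs AACCCTG ✗.
Only k = 3 is perfect, so the longest perfect 3' overlap is 3.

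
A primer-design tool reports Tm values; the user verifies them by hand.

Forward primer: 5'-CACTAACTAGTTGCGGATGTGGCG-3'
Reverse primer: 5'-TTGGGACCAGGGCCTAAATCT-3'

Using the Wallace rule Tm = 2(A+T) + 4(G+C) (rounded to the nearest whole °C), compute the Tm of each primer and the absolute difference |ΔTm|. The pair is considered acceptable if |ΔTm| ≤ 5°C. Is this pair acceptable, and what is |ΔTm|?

Forward: A=5 T=6 G=8 C=5 → Tm = 2·11 + 4·13 = 74°C.
Reverse: A=5 T=5 G=6 C=5 → Tm = 2·10 + 4·11 = 64°C.
|ΔTm| = |74 − 64| = 10°C, > 5°C.

|ΔTm| = 10°C; the pair is not acceptable.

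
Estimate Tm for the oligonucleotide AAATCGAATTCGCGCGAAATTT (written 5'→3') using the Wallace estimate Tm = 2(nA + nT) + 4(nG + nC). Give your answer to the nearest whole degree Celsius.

Base counts: A=8, T=6, G=4, C=4 (length 22).
Tm = 2·(8+6) + 4·(4+4) = 2·14 + 4·8 = 28 + 32 = 60°C.

60°C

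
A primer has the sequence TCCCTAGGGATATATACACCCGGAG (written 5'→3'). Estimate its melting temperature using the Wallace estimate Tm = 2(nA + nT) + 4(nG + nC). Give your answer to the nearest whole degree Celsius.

Base counts: A=7, T=5, G=6, C=7 (length 25).
Tm = 2·(7+5) + 4·(6+7) = 2·12 + 4·13 = 24 + 52 = 76°C.

76°C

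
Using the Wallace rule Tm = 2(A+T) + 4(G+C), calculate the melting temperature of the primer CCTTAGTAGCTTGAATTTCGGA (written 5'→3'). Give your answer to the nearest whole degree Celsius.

62°C

Base counts: A=5, T=8, G=5, C=4 (length 22).
Tm = 2·(5+8) + 4·(5+4) = 2·13 + 4·9 = 26 + 36 = 62°C.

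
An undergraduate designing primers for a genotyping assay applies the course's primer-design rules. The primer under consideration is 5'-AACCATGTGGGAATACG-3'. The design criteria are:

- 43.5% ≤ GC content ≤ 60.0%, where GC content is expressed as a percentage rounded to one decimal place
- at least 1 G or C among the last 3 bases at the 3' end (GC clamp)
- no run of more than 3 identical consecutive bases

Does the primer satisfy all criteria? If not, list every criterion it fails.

Base counts: A=6, T=3, G=5, C=3 (length 17).
GC content: GC 8/17 = 47.1% ✓
GC clamp: 3' end ACG has 2 G/C ✓
homopolymer run: longest run = 3 ✓

Meets all criteria.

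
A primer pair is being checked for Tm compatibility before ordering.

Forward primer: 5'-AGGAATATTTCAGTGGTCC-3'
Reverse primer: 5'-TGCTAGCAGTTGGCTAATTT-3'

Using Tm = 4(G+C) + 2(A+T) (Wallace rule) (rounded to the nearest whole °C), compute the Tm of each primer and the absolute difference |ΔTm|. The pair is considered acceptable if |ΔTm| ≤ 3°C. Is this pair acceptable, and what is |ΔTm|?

|ΔTm| = 2°C; the pair is acceptable.

Forward: A=5 T=6 G=5 C=3 → Tm = 2·11 + 4·8 = 54°C.
Reverse: A=4 T=8 G=5 C=3 → Tm = 2·12 + 4·8 = 56°C.
|ΔTm| = |54 − 56| = 2°C, ≤ 3°C.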